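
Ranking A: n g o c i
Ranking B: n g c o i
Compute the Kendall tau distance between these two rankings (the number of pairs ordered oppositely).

Assign each item its position (1..5) in the first ordering, then rewrite the second ordering as that position sequence:
positions: n→1, g→2, o→3, c→4, i→5
second ordering as positions: [1, 2, 4, 3, 5]
Discordant pairs = inversions in this position sequence.
1: 0
2: 0
4: 3 → 1
3: 0
5: 0
Total: 0 + 0 + 1 + 0 + 0 = 1

Discordant pairs: 1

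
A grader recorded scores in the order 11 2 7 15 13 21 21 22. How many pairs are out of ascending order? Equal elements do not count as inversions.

Inversions: 3

For each element, count later entries that are smaller:
11: 2
2: 0
7: 0
15: 1
13: 0
21: 0
21: 0
22: 0
Sum: 2 + 0 + 0 + 1 + 0 + 0 + 0 + 0 = 3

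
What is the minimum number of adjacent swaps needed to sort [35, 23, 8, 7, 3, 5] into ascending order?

14

The minimum number of adjacent swaps to sort an array equals its inversion count, since every such swap removes exactly one inversion.
Count inversions — for each element, later elements that are smaller:
35: 23, 8, 7, 3, 5 → 5
23: 8, 7, 3, 5 → 4
8: 7, 3, 5 → 3
7: 3, 5 → 2
3: none → 0
5: none → 0
Total inversions: 5 + 4 + 3 + 2 + 0 + 0 = 14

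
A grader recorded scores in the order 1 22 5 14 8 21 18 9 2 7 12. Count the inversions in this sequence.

There are 28 out-of-order pairs.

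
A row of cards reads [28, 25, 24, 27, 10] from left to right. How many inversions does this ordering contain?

Listing every pair i<j with a[i]>a[j] (using 1-based positions):
(1,2): 28 > 25
(1,3): 28 > 24
(1,4): 28 > 27
(1,5): 28 > 10
(2,3): 25 > 24
(2,5): 25 > 10
(3,5): 24 > 10
(4,5): 27 > 10
That's 8 pairs.

Out-of-order pairs: 8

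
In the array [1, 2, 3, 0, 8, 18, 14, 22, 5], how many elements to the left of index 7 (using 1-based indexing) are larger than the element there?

1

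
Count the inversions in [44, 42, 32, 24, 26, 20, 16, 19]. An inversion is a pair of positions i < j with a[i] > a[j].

26 inversions

Element-by-element contributions:
44: 7
42: 6
32: 5
24: 3
26: 3
20: 2
16: 0
19: 0
Sum: 7 + 6 + 5 + 3 + 3 + 2 + 0 + 0 = 26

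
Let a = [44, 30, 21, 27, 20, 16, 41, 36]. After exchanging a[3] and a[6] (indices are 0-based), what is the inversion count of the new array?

18

Positions 3 and 6 hold 27 and 41; after swapping, the array is [44, 30, 21, 41, 20, 16, 27, 36].
For each element, count later entries that are smaller:
44 → 30, 21, 41, 20, 16, 27, 36 → 7
30 → 21, 20, 16, 27 → 4
21 → 20, 16 → 2
41 → 20, 16, 27, 36 → 4
20 → 16 → 1
16 → none → 0
27 → none → 0
36 → none → 0
Sum: 7 + 4 + 2 + 4 + 1 + 0 + 0 + 0 = 18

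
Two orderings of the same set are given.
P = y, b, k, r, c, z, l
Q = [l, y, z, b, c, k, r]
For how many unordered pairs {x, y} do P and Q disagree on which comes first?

12 disagreeing pairs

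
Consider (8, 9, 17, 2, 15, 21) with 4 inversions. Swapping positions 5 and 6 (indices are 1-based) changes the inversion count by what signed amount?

+1

Positions 5 and 6 hold 15 and 21; after swapping, the array is [8, 9, 17, 2, 21, 15].
Count, for each position, how many later elements it exceeds:
8: 1
9: 1
17: 2
2: 0
21: 1
15: 0
Sum: 1 + 1 + 2 + 0 + 1 + 0 = 5
Change: 5 − 4 = +1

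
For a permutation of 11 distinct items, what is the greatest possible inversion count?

55

The maximum occurs when the array is in strictly decreasing order: every one of the C(11, 2) pairs is inverted.
C(11, 2) = 11·10/2 = 55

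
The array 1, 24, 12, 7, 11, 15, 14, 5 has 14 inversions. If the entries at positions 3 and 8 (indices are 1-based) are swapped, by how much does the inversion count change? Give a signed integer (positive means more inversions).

Positions 3 and 8 hold 12 and 5; after swapping, the array is [1, 24, 5, 7, 11, 15, 14, 12].
Element-by-element contributions:
1: 0
24: 6
5: 0
7: 0
11: 0
15: 2
14: 1
12: 0
Sum: 0 + 6 + 0 + 0 + 0 + 2 + 1 + 0 = 9
Change: 9 − 14 = -5

-5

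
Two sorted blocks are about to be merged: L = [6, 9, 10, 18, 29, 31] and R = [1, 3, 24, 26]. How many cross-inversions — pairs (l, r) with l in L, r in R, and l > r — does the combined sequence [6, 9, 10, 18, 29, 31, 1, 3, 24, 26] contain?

16

Count, for every r in R, how many entries of L exceed r:
r = 1: 6, 9, 10, 18, 29, 31 → 6
r = 3: 6, 9, 10, 18, 29, 31 → 6
r = 24: 29, 31 → 2
r = 26: 29, 31 → 2
Cross-inversions: 6 + 6 + 2 + 2 = 16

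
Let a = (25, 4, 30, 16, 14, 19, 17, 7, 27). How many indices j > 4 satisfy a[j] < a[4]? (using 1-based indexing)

2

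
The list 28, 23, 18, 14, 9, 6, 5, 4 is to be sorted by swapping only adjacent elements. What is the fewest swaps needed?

28

Each adjacent swap fixes exactly one inversion, so the minimum swap count equals the number of inversions.
Count inversions — for each element, later elements that are smaller:
28: 23, 18, 14, 9, 6, 5, 4 → 7
23: 18, 14, 9, 6, 5, 4 → 6
18: 14, 9, 6, 5, 4 → 5
14: 9, 6, 5, 4 → 4
9: 6, 5, 4 → 3
6: 5, 4 → 2
5: 4 → 1
4: none → 0
Total inversions: 7 + 6 + 5 + 4 + 3 + 2 + 1 + 0 = 28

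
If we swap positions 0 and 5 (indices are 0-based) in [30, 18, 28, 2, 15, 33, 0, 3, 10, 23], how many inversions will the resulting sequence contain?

28 inversions

Positions 0 and 5 hold 30 and 33; after swapping, the array is [33, 18, 28, 2, 15, 30, 0, 3, 10, 23].
For each element, count later entries that are smaller:
33 → 18, 28, 2, 15, 30, 0, 3, 10, 23 → 9
18 → 2, 15, 0, 3, 10 → 5
28 → 2, 15, 0, 3, 10, 23 → 6
2 → 0 → 1
15 → 0, 3, 10 → 3
30 → 0, 3, 10, 23 → 4
0 → none → 0
3 → none → 0
10 → none → 0
23 → none → 0
Sum: 9 + 5 + 6 + 1 + 3 + 4 + 0 + 0 + 0 + 0 = 28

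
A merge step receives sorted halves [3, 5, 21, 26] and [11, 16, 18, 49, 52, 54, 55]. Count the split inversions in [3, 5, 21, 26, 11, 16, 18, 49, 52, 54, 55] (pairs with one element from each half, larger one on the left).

Count, for every r in R, how many entries of L exceed r:
r = 11: 21, 26 → 2
r = 16: 21, 26 → 2
r = 18: 21, 26 → 2
r = 49: none → 0
r = 52: none → 0
r = 54: none → 0
r = 55: none → 0
Cross-inversions: 2 + 2 + 2 + 0 + 0 + 0 + 0 = 6

6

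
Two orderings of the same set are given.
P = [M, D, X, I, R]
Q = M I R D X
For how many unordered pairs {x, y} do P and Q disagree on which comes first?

Disagreeing pairs: 4

Assign each item its position (1..5) in the first ordering, then rewrite the second ordering as that position sequence:
positions: M→1, D→2, X→3, I→4, R→5
second ordering as positions: [1, 4, 5, 2, 3]
Discordant pairs = inversions in this position sequence.
1: 0
4: 2, 3 → 2
5: 2, 3 → 2
2: 0
3: 0
Total: 0 + 2 + 2 + 0 + 0 = 4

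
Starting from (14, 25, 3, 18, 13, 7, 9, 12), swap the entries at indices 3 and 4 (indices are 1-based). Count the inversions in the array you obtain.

There are 19 inversions.

Positions 3 and 4 hold 3 and 18; after swapping, the array is [14, 25, 18, 3, 13, 7, 9, 12].
Count, for each position, how many later elements it exceeds:
14: 5
25: 6
18: 5
3: 0
13: 3
7: 0
9: 0
12: 0
Sum: 5 + 6 + 5 + 0 + 3 + 0 + 0 + 0 = 19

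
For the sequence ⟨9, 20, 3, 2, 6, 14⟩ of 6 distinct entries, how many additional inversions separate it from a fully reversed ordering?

Maximum inversions for 6 distinct elements is C(6, 2) = 6·5/2 = 15.
Current inversions — for each element, count later smaller elements:
9: 3
20: 4
3: 1
2: 0
6: 0
14: 0
Current total: 3 + 4 + 1 + 0 + 0 + 0 = 8
Shortfall: 15 − 8 = 7

7 inversions short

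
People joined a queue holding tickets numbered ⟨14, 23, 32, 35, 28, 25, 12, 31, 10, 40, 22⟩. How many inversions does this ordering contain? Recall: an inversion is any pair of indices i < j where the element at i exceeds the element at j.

Count, for each position, how many later elements it exceeds:
14: 2
23: 3
32: 6
35: 6
28: 4
25: 3
12: 1
31: 2
10: 0
40: 1
22: 0
Sum: 2 + 3 + 6 + 6 + 4 + 3 + 1 + 2 + 0 + 1 + 0 = 28

28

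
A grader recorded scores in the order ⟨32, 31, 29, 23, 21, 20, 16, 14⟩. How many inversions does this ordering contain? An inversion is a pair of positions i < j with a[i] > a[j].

28 inversions

Count, for each position, how many later elements it exceeds:
32 → 31, 29, 23, 21, 20, 16, 14 → 7
31 → 29, 23, 21, 20, 16, 14 → 6
29 → 23, 21, 20, 16, 14 → 5
23 → 21, 20, 16, 14 → 4
21 → 20, 16, 14 → 3
20 → 16, 14 → 2
16 → 14 → 1
14 → none → 0
Sum: 7 + 6 + 5 + 4 + 3 + 2 + 1 + 0 = 28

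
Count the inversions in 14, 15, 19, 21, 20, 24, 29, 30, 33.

Sweep left to right; for each value list the smaller values that follow it:
14: 0
15: 0
19: 0
21: 1
20: 0
24: 0
29: 0
30: 0
33: 0
Sum: 0 + 0 + 0 + 1 + 0 + 0 + 0 + 0 + 0 = 1

1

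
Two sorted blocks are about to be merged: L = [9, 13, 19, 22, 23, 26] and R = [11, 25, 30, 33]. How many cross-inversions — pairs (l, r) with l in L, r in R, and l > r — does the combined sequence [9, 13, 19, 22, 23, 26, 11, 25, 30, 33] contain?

6

For each element r of the right run, count left-run elements greater than r:
r = 11: 13, 19, 22, 23, 26 → 5
r = 25: 26 → 1
r = 30: none → 0
r = 33: none → 0
Cross-inversions: 5 + 1 + 0 + 0 = 6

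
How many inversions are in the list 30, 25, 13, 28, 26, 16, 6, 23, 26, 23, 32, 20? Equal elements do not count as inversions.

35 inversions

Count, for each position, how many later elements it exceeds:
30: 10
25: 6
13: 1
28: 7
26: 5
16: 1
6: 0
23: 1
26: 2
23: 1
32: 1
20: 0
Sum: 10 + 6 + 1 + 7 + 5 + 1 + 0 + 1 + 2 + 1 + 1 + 0 = 35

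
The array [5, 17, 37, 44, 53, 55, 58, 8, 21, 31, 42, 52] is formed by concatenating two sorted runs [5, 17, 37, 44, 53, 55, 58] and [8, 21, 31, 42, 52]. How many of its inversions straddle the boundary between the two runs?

23 cross-inversions

For each element r of the right run, count left-run elements greater than r:
r = 8: 17, 37, 44, 53, 55, 58 → 6
r = 21: 37, 44, 53, 55, 58 → 5
r = 31: 37, 44, 53, 55, 58 → 5
r = 42: 44, 53, 55, 58 → 4
r = 52: 53, 55, 58 → 3
Cross-inversions: 6 + 5 + 5 + 4 + 3 = 23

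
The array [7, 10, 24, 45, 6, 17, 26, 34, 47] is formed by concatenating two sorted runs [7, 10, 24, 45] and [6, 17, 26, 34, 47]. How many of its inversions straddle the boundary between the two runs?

Take each right-half value and tally the left-half values above it:
r = 6: 7, 10, 24, 45 → 4
r = 17: 24, 45 → 2
r = 26: 45 → 1
r = 34: 45 → 1
r = 47: none → 0
Cross-inversions: 4 + 2 + 1 + 1 + 0 = 8

8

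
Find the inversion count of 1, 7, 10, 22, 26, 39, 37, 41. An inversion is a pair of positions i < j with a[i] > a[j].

Out-of-order pairs: 1

For each element, count later entries that are smaller:
1 → none → 0
7 → none → 0
10 → none → 0
22 → none → 0
26 → none → 0
39 → 37 → 1
37 → none → 0
41 → none → 0
Sum: 0 + 0 + 0 + 0 + 0 + 1 + 0 + 0 = 1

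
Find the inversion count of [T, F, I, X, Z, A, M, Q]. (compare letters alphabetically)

13

Sweep left to right; for each value list the smaller values that follow it:
T → F, I, A, M, Q → 5
F → A → 1
I → A → 1
X → A, M, Q → 3
Z → A, M, Q → 3
A → none → 0
M → none → 0
Q → none → 0
Sum: 5 + 1 + 1 + 3 + 3 + 0 + 0 + 0 = 13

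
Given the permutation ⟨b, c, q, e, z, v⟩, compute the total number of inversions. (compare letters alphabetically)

Listing every pair i<j with a[i]>a[j] (using 0-based positions):
(2,3): q > e
(4,5): z > v
That's 2 pairs.

Inversions: 2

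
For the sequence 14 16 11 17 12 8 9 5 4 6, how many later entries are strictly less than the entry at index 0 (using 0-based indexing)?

The element at index 0 is 14.
Elements after it: 16, 11, 17, 12, 8, 9, 5, 4, 6
Those smaller than 14: 11, 12, 8, 9, 5, 4, 6

7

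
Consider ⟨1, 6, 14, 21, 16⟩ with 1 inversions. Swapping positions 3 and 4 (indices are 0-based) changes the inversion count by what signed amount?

-1

Positions 3 and 4 hold 21 and 16; after swapping, the array is [1, 6, 14, 16, 21].
For each element, count later entries that are smaller:
1: 0
6: 0
14: 0
16: 0
21: 0
Sum: 0 + 0 + 0 + 0 + 0 = 0
Change: 0 − 1 = -1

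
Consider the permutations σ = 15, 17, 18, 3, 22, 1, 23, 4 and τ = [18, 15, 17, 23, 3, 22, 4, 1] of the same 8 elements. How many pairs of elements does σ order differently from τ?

6 discordant pairs

Assign each item its position (1..8) in the first ordering, then rewrite the second ordering as that position sequence:
positions: 15→1, 17→2, 18→3, 3→4, 22→5, 1→6, 23→7, 4→8
second ordering as positions: [3, 1, 2, 7, 4, 5, 8, 6]
Discordant pairs = inversions in this position sequence.
3: 1, 2 → 2
1: 0
2: 0
7: 4, 5, 6 → 3
4: 0
5: 0
8: 6 → 1
6: 0
Total: 2 + 0 + 0 + 3 + 0 + 0 + 1 + 0 = 6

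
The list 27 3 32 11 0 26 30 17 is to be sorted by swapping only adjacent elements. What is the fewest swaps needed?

14

Each adjacent swap fixes exactly one inversion, so the minimum swap count equals the number of inversions.
Count inversions — for each element, later elements that are smaller:
27: 3, 11, 0, 26, 17 → 5
3: 0 → 1
32: 11, 0, 26, 30, 17 → 5
11: 0 → 1
0: none → 0
26: 17 → 1
30: 17 → 1
17: none → 0
Total inversions: 5 + 1 + 5 + 1 + 0 + 1 + 1 + 0 = 14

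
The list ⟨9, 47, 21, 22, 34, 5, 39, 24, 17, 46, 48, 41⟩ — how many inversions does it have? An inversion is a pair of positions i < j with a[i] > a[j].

Count, for each position, how many later elements it exceeds:
9: 1
47: 9
21: 2
22: 2
34: 3
5: 0
39: 2
24: 1
17: 0
46: 1
48: 1
41: 0
Sum: 1 + 9 + 2 + 2 + 3 + 0 + 2 + 1 + 0 + 1 + 1 + 0 = 22

22 inversions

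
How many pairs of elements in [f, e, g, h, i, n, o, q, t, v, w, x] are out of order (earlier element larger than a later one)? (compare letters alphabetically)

1 inversion

Count, for each position, how many later elements it exceeds:
f: 1
e: 0
g: 0
h: 0
i: 0
n: 0
o: 0
q: 0
t: 0
v: 0
w: 0
x: 0
Sum: 1 + 0 + 0 + 0 + 0 + 0 + 0 + 0 + 0 + 0 + 0 + 0 = 1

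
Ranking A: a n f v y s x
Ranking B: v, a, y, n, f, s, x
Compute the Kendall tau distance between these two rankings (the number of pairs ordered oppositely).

Discordant pairs: 5

Assign each item its position (1..7) in the first ordering, then rewrite the second ordering as that position sequence:
positions: a→1, n→2, f→3, v→4, y→5, s→6, x→7
second ordering as positions: [4, 1, 5, 2, 3, 6, 7]
Discordant pairs = inversions in this position sequence.
4: 1, 2, 3 → 3
1: 0
5: 2, 3 → 2
2: 0
3: 0
6: 0
7: 0
Total: 3 + 0 + 2 + 0 + 0 + 0 + 0 = 5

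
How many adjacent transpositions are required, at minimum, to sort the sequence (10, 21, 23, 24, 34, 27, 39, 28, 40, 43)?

Each adjacent swap fixes exactly one inversion, so the minimum swap count equals the number of inversions.
Count inversions — for each element, later elements that are smaller:
10: none → 0
21: none → 0
23: none → 0
24: none → 0
34: 27, 28 → 2
27: none → 0
39: 28 → 1
28: none → 0
40: none → 0
43: none → 0
Total inversions: 0 + 0 + 0 + 0 + 2 + 0 + 1 + 0 + 0 + 0 = 3

3 swaps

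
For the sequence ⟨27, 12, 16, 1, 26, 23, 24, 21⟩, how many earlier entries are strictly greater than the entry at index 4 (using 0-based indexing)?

The element at index 4 is 26.
Elements before it: 27, 12, 16, 1
Those larger than 26: 27

1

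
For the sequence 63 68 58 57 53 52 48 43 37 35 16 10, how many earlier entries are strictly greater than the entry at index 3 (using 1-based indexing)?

2 such elements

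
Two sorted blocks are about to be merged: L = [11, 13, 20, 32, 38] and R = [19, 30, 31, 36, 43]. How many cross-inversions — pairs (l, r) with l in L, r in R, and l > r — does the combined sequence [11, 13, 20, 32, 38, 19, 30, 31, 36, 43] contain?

Take each right-half value and tally the left-half values above it:
r = 19: 20, 32, 38 → 3
r = 30: 32, 38 → 2
r = 31: 32, 38 → 2
r = 36: 38 → 1
r = 43: none → 0
Cross-inversions: 3 + 2 + 2 + 1 + 0 = 8

8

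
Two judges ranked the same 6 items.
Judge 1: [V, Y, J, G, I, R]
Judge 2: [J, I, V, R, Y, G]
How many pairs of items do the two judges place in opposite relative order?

Assign each item its position (1..6) in the first ordering, then rewrite the second ordering as that position sequence:
positions: V→1, Y→2, J→3, G→4, I→5, R→6
second ordering as positions: [3, 5, 1, 6, 2, 4]
Discordant pairs = inversions in this position sequence.
3: 1, 2 → 2
5: 1, 2, 4 → 3
1: 0
6: 2, 4 → 2
2: 0
4: 0
Total: 2 + 3 + 0 + 2 + 0 + 0 = 7

There are 7 discordant pairs.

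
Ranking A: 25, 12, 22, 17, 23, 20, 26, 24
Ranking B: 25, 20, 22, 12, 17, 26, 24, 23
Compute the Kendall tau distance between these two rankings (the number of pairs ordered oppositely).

Assign each item its position (1..8) in the first ordering, then rewrite the second ordering as that position sequence:
positions: 25→1, 12→2, 22→3, 17→4, 23→5, 20→6, 26→7, 24→8
second ordering as positions: [1, 6, 3, 2, 4, 7, 8, 5]
Discordant pairs = inversions in this position sequence.
1: 0
6: 3, 2, 4, 5 → 4
3: 2 → 1
2: 0
4: 0
7: 5 → 1
8: 5 → 1
5: 0
Total: 0 + 4 + 1 + 0 + 0 + 1 + 1 + 0 = 7

7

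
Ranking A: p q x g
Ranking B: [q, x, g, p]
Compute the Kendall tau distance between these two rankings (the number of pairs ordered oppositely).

3 discordant pairs

Assign each item its position (1..4) in the first ordering, then rewrite the second ordering as that position sequence:
positions: p→1, q→2, x→3, g→4
second ordering as positions: [2, 3, 4, 1]
Discordant pairs = inversions in this position sequence.
2: 1 → 1
3: 1 → 1
4: 1 → 1
1: 0
Total: 1 + 1 + 1 + 0 = 3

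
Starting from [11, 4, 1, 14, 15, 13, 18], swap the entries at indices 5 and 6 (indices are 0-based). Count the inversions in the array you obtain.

6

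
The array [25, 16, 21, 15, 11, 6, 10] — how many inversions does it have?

19 inversions

Count, for each position, how many later elements it exceeds:
25 → 16, 21, 15, 11, 6, 10 → 6
16 → 15, 11, 6, 10 → 4
21 → 15, 11, 6, 10 → 4
15 → 11, 6, 10 → 3
11 → 6, 10 → 2
6 → none → 0
10 → none → 0
Sum: 6 + 4 + 4 + 3 + 2 + 0 + 0 = 19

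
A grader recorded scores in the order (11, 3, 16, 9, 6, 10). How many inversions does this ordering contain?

For each element, count later entries that are smaller:
11 → 3, 9, 6, 10 → 4
3 → none → 0
16 → 9, 6, 10 → 3
9 → 6 → 1
6 → none → 0
10 → none → 0
Sum: 4 + 0 + 3 + 1 + 0 + 0 = 8

8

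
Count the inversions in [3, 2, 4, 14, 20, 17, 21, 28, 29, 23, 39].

4

Count, for each position, how many later elements it exceeds:
3 → 2 → 1
2 → none → 0
4 → none → 0
14 → none → 0
20 → 17 → 1
17 → none → 0
21 → none → 0
28 → 23 → 1
29 → 23 → 1
23 → none → 0
39 → none → 0
Sum: 1 + 0 + 0 + 0 + 1 + 0 + 0 + 1 + 1 + 0 + 0 = 4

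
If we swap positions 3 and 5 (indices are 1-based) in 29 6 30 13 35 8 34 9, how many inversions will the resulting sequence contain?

Positions 3 and 5 hold 30 and 35; after swapping, the array is [29, 6, 35, 13, 30, 8, 34, 9].
Element-by-element contributions:
29: 4
6: 0
35: 5
13: 2
30: 2
8: 0
34: 1
9: 0
Sum: 4 + 0 + 5 + 2 + 2 + 0 + 1 + 0 = 14

14 inversions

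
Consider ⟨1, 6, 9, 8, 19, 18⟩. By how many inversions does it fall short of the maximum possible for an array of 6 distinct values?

13

Maximum inversions for 6 distinct elements is C(6, 2) = 6·5/2 = 15.
Current inversions — for each element, count later smaller elements:
1: 0
6: 0
9: 1
8: 0
19: 1
18: 0
Current total: 0 + 0 + 1 + 0 + 1 + 0 = 2
Shortfall: 15 − 2 = 13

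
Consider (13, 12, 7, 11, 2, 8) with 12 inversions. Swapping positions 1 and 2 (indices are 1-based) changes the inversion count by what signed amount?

-1

Positions 1 and 2 hold 13 and 12; after swapping, the array is [12, 13, 7, 11, 2, 8].
Sweep left to right; for each value list the smaller values that follow it:
12: 4
13: 4
7: 1
11: 2
2: 0
8: 0
Sum: 4 + 4 + 1 + 2 + 0 + 0 = 11
Change: 11 − 12 = -1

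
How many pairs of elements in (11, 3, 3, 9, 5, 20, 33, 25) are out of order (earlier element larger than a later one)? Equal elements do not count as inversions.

6 inversions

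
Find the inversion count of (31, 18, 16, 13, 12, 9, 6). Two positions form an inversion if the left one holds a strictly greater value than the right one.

21 inversions

Sweep left to right; for each value list the smaller values that follow it:
31 → 18, 16, 13, 12, 9, 6 → 6
18 → 16, 13, 12, 9, 6 → 5
16 → 13, 12, 9, 6 → 4
13 → 12, 9, 6 → 3
12 → 9, 6 → 2
9 → 6 → 1
6 → none → 0
Sum: 6 + 5 + 4 + 3 + 2 + 1 + 0 = 21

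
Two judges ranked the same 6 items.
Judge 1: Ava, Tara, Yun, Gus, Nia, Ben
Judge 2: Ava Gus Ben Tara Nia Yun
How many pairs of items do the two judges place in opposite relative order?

6 discordant pairs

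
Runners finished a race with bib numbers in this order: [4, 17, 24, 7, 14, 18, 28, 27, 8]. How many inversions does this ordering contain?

12

Count, for each position, how many later elements it exceeds:
4 → none → 0
17 → 7, 14, 8 → 3
24 → 7, 14, 18, 8 → 4
7 → none → 0
14 → 8 → 1
18 → 8 → 1
28 → 27, 8 → 2
27 → 8 → 1
8 → none → 0
Sum: 0 + 3 + 4 + 0 + 1 + 1 + 2 + 1 + 0 = 12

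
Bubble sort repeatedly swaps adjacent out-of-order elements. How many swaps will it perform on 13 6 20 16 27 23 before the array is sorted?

3 swaps

Each adjacent swap fixes exactly one inversion, so the minimum swap count equals the number of inversions.
Count inversions — for each element, later elements that are smaller:
13: 6 → 1
6: none → 0
20: 16 → 1
16: none → 0
27: 23 → 1
23: none → 0
Total inversions: 1 + 0 + 1 + 0 + 1 + 0 = 3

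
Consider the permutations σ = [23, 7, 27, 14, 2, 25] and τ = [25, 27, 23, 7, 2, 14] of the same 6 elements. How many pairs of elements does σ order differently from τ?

Assign each item its position (1..6) in the first ordering, then rewrite the second ordering as that position sequence:
positions: 23→1, 7→2, 27→3, 14→4, 2→5, 25→6
second ordering as positions: [6, 3, 1, 2, 5, 4]
Discordant pairs = inversions in this position sequence.
6: 3, 1, 2, 5, 4 → 5
3: 1, 2 → 2
1: 0
2: 0
5: 4 → 1
4: 0
Total: 5 + 2 + 0 + 0 + 1 + 0 = 8

8 discordant pairs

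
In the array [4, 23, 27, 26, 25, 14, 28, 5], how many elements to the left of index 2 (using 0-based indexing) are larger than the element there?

The element at index 2 is 27.
Elements before it: 4, 23
None of them are larger than 27.

0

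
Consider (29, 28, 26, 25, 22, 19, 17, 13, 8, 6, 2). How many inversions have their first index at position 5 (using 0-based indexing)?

The element at index 5 is 19.
Elements after it: 17, 13, 8, 6, 2
Those smaller than 19: 17, 13, 8, 6, 2

5 such elements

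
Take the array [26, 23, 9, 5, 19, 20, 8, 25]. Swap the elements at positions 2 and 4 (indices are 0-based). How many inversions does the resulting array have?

17

Positions 2 and 4 hold 9 and 19; after swapping, the array is [26, 23, 19, 5, 9, 20, 8, 25].
Count, for each position, how many later elements it exceeds:
26 → 23, 19, 5, 9, 20, 8, 25 → 7
23 → 19, 5, 9, 20, 8 → 5
19 → 5, 9, 8 → 3
5 → none → 0
9 → 8 → 1
20 → 8 → 1
8 → none → 0
25 → none → 0
Sum: 7 + 5 + 3 + 0 + 1 + 1 + 0 + 0 = 17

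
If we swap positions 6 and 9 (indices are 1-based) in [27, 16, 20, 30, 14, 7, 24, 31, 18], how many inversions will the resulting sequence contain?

Positions 6 and 9 hold 7 and 18; after swapping, the array is [27, 16, 20, 30, 14, 18, 24, 31, 7].
Element-by-element contributions:
27: 6
16: 2
20: 3
30: 4
14: 1
18: 1
24: 1
31: 1
7: 0
Sum: 6 + 2 + 3 + 4 + 1 + 1 + 1 + 1 + 0 = 19

19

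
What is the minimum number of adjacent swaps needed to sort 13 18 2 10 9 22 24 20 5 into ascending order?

Each adjacent swap fixes exactly one inversion, so the minimum swap count equals the number of inversions.
Count inversions — for each element, later elements that are smaller:
13: 2, 10, 9, 5 → 4
18: 2, 10, 9, 5 → 4
2: none → 0
10: 9, 5 → 2
9: 5 → 1
22: 20, 5 → 2
24: 20, 5 → 2
20: 5 → 1
5: none → 0
Total inversions: 4 + 4 + 0 + 2 + 1 + 2 + 2 + 1 + 0 = 16

Adjacent swaps: 16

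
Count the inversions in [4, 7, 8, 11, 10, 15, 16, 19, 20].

Count, for each position, how many later elements it exceeds:
4 → none → 0
7 → none → 0
8 → none → 0
11 → 10 → 1
10 → none → 0
15 → none → 0
16 → none → 0
19 → none → 0
20 → none → 0
Sum: 0 + 0 + 0 + 1 + 0 + 0 + 0 + 0 + 0 = 1

1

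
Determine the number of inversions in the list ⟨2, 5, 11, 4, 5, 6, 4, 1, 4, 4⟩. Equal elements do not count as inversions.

Sweep left to right; for each value list the smaller values that follow it:
2: 1
5: 5
11: 7
4: 1
5: 4
6: 4
4: 1
1: 0
4: 0
4: 0
Sum: 1 + 5 + 7 + 1 + 4 + 4 + 1 + 0 + 0 + 0 = 23

There are 23 inversions.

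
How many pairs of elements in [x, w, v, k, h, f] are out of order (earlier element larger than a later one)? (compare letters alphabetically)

15

Sweep left to right; for each value list the smaller values that follow it:
x: 5
w: 4
v: 3
k: 2
h: 1
f: 0
Sum: 5 + 4 + 3 + 2 + 1 + 0 = 15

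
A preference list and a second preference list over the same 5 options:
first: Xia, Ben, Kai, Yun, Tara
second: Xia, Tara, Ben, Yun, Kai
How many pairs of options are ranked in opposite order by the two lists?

4 pairs

Assign each item its position (1..5) in the first ordering, then rewrite the second ordering as that position sequence:
positions: Xia→1, Ben→2, Kai→3, Yun→4, Tara→5
second ordering as positions: [1, 5, 2, 4, 3]
Discordant pairs = inversions in this position sequence.
1: 0
5: 2, 4, 3 → 3
2: 0
4: 3 → 1
3: 0
Total: 0 + 3 + 0 + 1 + 0 = 4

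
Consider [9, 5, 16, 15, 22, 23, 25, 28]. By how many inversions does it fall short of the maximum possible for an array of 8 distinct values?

26 inversions short

Maximum inversions for 8 distinct elements is C(8, 2) = 8·7/2 = 28.
Current inversions — for each element, count later smaller elements:
9: 1
5: 0
16: 1
15: 0
22: 0
23: 0
25: 0
28: 0
Current total: 1 + 0 + 1 + 0 + 0 + 0 + 0 + 0 = 2
Shortfall: 28 − 2 = 26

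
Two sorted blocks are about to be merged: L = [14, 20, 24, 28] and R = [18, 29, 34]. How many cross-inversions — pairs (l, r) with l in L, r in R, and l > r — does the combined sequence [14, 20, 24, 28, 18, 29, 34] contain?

For each element r of the right run, count left-run elements greater than r:
r = 18: 20, 24, 28 → 3
r = 29: none → 0
r = 34: none → 0
Cross-inversions: 3 + 0 + 0 = 3

3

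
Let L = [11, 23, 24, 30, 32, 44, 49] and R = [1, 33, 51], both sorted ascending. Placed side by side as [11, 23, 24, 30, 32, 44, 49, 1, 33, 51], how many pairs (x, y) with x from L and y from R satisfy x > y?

There are 9 cross-inversions.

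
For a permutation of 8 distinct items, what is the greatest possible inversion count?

28 inversions

A reversed (strictly descending) arrangement makes every pair an inversion, giving C(8, 2) inversions.
C(8, 2) = 8·7/2 = 28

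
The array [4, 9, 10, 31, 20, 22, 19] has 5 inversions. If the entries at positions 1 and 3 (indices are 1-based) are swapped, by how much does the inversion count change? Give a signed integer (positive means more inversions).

+3

Positions 1 and 3 hold 4 and 10; after swapping, the array is [10, 9, 4, 31, 20, 22, 19].
Count, for each position, how many later elements it exceeds:
10: 2
9: 1
4: 0
31: 3
20: 1
22: 1
19: 0
Sum: 2 + 1 + 0 + 3 + 1 + 1 + 0 = 8
Change: 8 − 5 = +3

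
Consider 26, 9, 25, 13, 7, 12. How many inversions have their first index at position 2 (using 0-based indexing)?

3 such elements

The element at index 2 is 25.
Elements after it: 13, 7, 12
Those smaller than 25: 13, 7, 12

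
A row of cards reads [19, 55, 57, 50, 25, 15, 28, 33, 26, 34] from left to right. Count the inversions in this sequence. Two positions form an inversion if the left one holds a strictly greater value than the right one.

24

For each element, count later entries that are smaller:
19 → 15 → 1
55 → 50, 25, 15, 28, 33, 26, 34 → 7
57 → 50, 25, 15, 28, 33, 26, 34 → 7
50 → 25, 15, 28, 33, 26, 34 → 6
25 → 15 → 1
15 → none → 0
28 → 26 → 1
33 → 26 → 1
26 → none → 0
34 → none → 0
Sum: 1 + 7 + 7 + 6 + 1 + 0 + 1 + 1 + 0 + 0 = 24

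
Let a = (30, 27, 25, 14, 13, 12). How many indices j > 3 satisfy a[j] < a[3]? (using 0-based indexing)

2

The element at index 3 is 14.
Elements after it: 13, 12
Those smaller than 14: 13, 12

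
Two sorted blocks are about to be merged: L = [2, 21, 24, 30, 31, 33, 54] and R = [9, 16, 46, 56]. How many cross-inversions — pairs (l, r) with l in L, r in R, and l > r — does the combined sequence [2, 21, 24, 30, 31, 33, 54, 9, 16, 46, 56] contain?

13 cross-inversions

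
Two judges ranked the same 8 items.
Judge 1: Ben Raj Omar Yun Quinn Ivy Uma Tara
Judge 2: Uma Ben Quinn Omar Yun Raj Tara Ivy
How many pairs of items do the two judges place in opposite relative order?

12 discordant pairs

Assign each item its position (1..8) in the first ordering, then rewrite the second ordering as that position sequence:
positions: Ben→1, Raj→2, Omar→3, Yun→4, Quinn→5, Ivy→6, Uma→7, Tara→8
second ordering as positions: [7, 1, 5, 3, 4, 2, 8, 6]
Discordant pairs = inversions in this position sequence.
7: 1, 5, 3, 4, 2, 6 → 6
1: 0
5: 3, 4, 2 → 3
3: 2 → 1
4: 2 → 1
2: 0
8: 6 → 1
6: 0
Total: 6 + 0 + 3 + 1 + 1 + 0 + 1 + 0 = 12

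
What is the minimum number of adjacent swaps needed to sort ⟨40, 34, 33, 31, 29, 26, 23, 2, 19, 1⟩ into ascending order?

Each adjacent swap fixes exactly one inversion, so the minimum swap count equals the number of inversions.
Count inversions — for each element, later elements that are smaller:
40: 34, 33, 31, 29, 26, 23, 2, 19, 1 → 9
34: 33, 31, 29, 26, 23, 2, 19, 1 → 8
33: 31, 29, 26, 23, 2, 19, 1 → 7
31: 29, 26, 23, 2, 19, 1 → 6
29: 26, 23, 2, 19, 1 → 5
26: 23, 2, 19, 1 → 4
23: 2, 19, 1 → 3
2: 1 → 1
19: 1 → 1
1: none → 0
Total inversions: 9 + 8 + 7 + 6 + 5 + 4 + 3 + 1 + 1 + 0 = 44

44 adjacent swaps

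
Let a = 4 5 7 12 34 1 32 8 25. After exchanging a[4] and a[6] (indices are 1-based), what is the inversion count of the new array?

Positions 4 and 6 hold 12 and 1; after swapping, the array is [4, 5, 7, 1, 34, 12, 32, 8, 25].
Count, for each position, how many later elements it exceeds:
4 → 1 → 1
5 → 1 → 1
7 → 1 → 1
1 → none → 0
34 → 12, 32, 8, 25 → 4
12 → 8 → 1
32 → 8, 25 → 2
8 → none → 0
25 → none → 0
Sum: 1 + 1 + 1 + 0 + 4 + 1 + 2 + 0 + 0 = 10

10 inversions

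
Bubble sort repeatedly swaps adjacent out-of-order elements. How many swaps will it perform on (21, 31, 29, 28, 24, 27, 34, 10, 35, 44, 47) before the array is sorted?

Each adjacent swap fixes exactly one inversion, so the minimum swap count equals the number of inversions.
Count inversions — for each element, later elements that are smaller:
21: 10 → 1
31: 29, 28, 24, 27, 10 → 5
29: 28, 24, 27, 10 → 4
28: 24, 27, 10 → 3
24: 10 → 1
27: 10 → 1
34: 10 → 1
10: none → 0
35: none → 0
44: none → 0
47: none → 0
Total inversions: 1 + 5 + 4 + 3 + 1 + 1 + 1 + 0 + 0 + 0 + 0 = 16

16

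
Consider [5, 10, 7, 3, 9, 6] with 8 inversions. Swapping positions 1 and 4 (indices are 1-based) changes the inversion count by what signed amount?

Positions 1 and 4 hold 5 and 3; after swapping, the array is [3, 10, 7, 5, 9, 6].
Element-by-element contributions:
3 → none → 0
10 → 7, 5, 9, 6 → 4
7 → 5, 6 → 2
5 → none → 0
9 → 6 → 1
6 → none → 0
Sum: 0 + 4 + 2 + 0 + 1 + 0 = 7
Change: 7 − 8 = -1

-1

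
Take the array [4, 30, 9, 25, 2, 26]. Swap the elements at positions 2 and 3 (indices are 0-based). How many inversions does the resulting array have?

8

Positions 2 and 3 hold 9 and 25; after swapping, the array is [4, 30, 25, 9, 2, 26].
Sweep left to right; for each value list the smaller values that follow it:
4: 1
30: 4
25: 2
9: 1
2: 0
26: 0
Sum: 1 + 4 + 2 + 1 + 0 + 0 = 8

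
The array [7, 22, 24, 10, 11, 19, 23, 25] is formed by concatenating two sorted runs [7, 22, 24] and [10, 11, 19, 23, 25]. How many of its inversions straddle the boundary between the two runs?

Take each right-half value and tally the left-half values above it:
r = 10: 22, 24 → 2
r = 11: 22, 24 → 2
r = 19: 22, 24 → 2
r = 23: 24 → 1
r = 25: none → 0
Cross-inversions: 2 + 2 + 2 + 1 + 0 = 7

7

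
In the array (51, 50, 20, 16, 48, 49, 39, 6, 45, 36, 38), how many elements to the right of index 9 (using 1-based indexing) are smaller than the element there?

The element at index 9 is 45.
Elements after it: 36, 38
Those smaller than 45: 36, 38

2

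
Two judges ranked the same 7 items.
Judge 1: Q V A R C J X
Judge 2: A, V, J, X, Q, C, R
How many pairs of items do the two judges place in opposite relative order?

There are 10 discordant pairs.

Assign each item its position (1..7) in the first ordering, then rewrite the second ordering as that position sequence:
positions: Q→1, V→2, A→3, R→4, C→5, J→6, X→7
second ordering as positions: [3, 2, 6, 7, 1, 5, 4]
Discordant pairs = inversions in this position sequence.
3: 2, 1 → 2
2: 1 → 1
6: 1, 5, 4 → 3
7: 1, 5, 4 → 3
1: 0
5: 4 → 1
4: 0
Total: 2 + 1 + 3 + 3 + 0 + 1 + 0 = 10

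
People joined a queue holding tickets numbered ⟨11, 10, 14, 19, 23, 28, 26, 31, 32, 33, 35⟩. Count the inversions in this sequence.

2

Sweep left to right; for each value list the smaller values that follow it:
11: 1
10: 0
14: 0
19: 0
23: 0
28: 1
26: 0
31: 0
32: 0
33: 0
35: 0
Sum: 1 + 0 + 0 + 0 + 0 + 1 + 0 + 0 + 0 + 0 + 0 = 2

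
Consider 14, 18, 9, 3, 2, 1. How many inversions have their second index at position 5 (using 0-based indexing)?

5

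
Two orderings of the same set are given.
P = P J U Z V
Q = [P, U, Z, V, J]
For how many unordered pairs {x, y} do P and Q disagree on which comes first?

Assign each item its position (1..5) in the first ordering, then rewrite the second ordering as that position sequence:
positions: P→1, J→2, U→3, Z→4, V→5
second ordering as positions: [1, 3, 4, 5, 2]
Discordant pairs = inversions in this position sequence.
1: 0
3: 2 → 1
4: 2 → 1
5: 2 → 1
2: 0
Total: 0 + 1 + 1 + 1 + 0 = 3

Disagreeing pairs: 3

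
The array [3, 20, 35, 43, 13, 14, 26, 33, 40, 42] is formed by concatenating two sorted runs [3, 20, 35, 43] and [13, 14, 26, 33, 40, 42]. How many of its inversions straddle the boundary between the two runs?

Take each right-half value and tally the left-half values above it:
r = 13: 20, 35, 43 → 3
r = 14: 20, 35, 43 → 3
r = 26: 35, 43 → 2
r = 33: 35, 43 → 2
r = 40: 43 → 1
r = 42: 43 → 1
Cross-inversions: 3 + 3 + 2 + 2 + 1 + 1 = 12

12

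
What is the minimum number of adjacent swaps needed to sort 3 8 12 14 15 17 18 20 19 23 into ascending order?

Minimum adjacent swaps = number of inversions (each swap of adjacent out-of-order elements removes one inversion and no swap can remove more).
Count inversions — for each element, later elements that are smaller:
3: none → 0
8: none → 0
12: none → 0
14: none → 0
15: none → 0
17: none → 0
18: none → 0
20: 19 → 1
19: none → 0
23: none → 0
Total inversions: 0 + 0 + 0 + 0 + 0 + 0 + 0 + 1 + 0 + 0 = 1

There is 1 swap.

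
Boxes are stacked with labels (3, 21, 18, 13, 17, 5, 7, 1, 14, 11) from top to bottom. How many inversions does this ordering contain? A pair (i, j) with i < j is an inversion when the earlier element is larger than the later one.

Inversions: 28

Count, for each position, how many later elements it exceeds:
3: 1
21: 8
18: 7
13: 4
17: 5
5: 1
7: 1
1: 0
14: 1
11: 0
Sum: 1 + 8 + 7 + 4 + 5 + 1 + 1 + 0 + 1 + 0 = 28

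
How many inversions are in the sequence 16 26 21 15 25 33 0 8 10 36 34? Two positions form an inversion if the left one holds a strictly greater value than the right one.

Element-by-element contributions:
16 → 15, 0, 8, 10 → 4
26 → 21, 15, 25, 0, 8, 10 → 6
21 → 15, 0, 8, 10 → 4
15 → 0, 8, 10 → 3
25 → 0, 8, 10 → 3
33 → 0, 8, 10 → 3
0 → none → 0
8 → none → 0
10 → none → 0
36 → 34 → 1
34 → none → 0
Sum: 4 + 6 + 4 + 3 + 3 + 3 + 0 + 0 + 0 + 1 + 0 = 24

24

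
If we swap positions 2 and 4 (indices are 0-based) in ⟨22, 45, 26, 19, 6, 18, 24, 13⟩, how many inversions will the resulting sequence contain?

17

Positions 2 and 4 hold 26 and 6; after swapping, the array is [22, 45, 6, 19, 26, 18, 24, 13].
Element-by-element contributions:
22 → 6, 19, 18, 13 → 4
45 → 6, 19, 26, 18, 24, 13 → 6
6 → none → 0
19 → 18, 13 → 2
26 → 18, 24, 13 → 3
18 → 13 → 1
24 → 13 → 1
13 → none → 0
Sum: 4 + 6 + 0 + 2 + 3 + 1 + 1 + 0 = 17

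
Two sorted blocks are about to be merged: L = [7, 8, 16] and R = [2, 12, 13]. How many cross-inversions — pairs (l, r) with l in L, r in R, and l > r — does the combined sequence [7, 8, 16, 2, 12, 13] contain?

For each element r of the right run, count left-run elements greater than r:
r = 2: 7, 8, 16 → 3
r = 12: 16 → 1
r = 13: 16 → 1
Cross-inversions: 3 + 1 + 1 = 5

There are 5 split inversions.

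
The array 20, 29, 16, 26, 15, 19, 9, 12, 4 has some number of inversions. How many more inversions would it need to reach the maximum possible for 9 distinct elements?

Maximum inversions for 9 distinct elements is C(9, 2) = 9·8/2 = 36.
Current inversions — for each element, count later smaller elements:
20: 6
29: 7
16: 4
26: 5
15: 3
19: 3
9: 1
12: 1
4: 0
Current total: 6 + 7 + 4 + 5 + 3 + 3 + 1 + 1 + 0 = 30
Shortfall: 36 − 30 = 6

6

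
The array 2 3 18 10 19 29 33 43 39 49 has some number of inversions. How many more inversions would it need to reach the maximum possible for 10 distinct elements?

Maximum inversions for 10 distinct elements is C(10, 2) = 10·9/2 = 45.
Current inversions — for each element, count later smaller elements:
2: 0
3: 0
18: 1
10: 0
19: 0
29: 0
33: 0
43: 1
39: 0
49: 0
Current total: 0 + 0 + 1 + 0 + 0 + 0 + 0 + 1 + 0 + 0 = 2
Shortfall: 45 − 2 = 43

43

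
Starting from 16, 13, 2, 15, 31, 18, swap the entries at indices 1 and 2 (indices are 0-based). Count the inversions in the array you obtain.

4

Positions 1 and 2 hold 13 and 2; after swapping, the array is [16, 2, 13, 15, 31, 18].
For each element, count later entries that are smaller:
16: 3
2: 0
13: 0
15: 0
31: 1
18: 0
Sum: 3 + 0 + 0 + 0 + 1 + 0 = 4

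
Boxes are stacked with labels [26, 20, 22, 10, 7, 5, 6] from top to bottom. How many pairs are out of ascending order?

Inversions: 19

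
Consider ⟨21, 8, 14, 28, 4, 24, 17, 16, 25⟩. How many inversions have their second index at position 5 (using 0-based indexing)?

The element at index 5 is 24.
Elements before it: 21, 8, 14, 28, 4
Those larger than 24: 28

1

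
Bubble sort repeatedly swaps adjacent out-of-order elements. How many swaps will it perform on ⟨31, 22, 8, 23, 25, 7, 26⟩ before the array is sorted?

Each adjacent swap fixes exactly one inversion, so the minimum swap count equals the number of inversions.
Count inversions — for each element, later elements that are smaller:
31: 22, 8, 23, 25, 7, 26 → 6
22: 8, 7 → 2
8: 7 → 1
23: 7 → 1
25: 7 → 1
7: none → 0
26: none → 0
Total inversions: 6 + 2 + 1 + 1 + 1 + 0 + 0 = 11

11 swaps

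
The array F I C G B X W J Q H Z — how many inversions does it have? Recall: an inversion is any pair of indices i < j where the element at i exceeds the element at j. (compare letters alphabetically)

Sweep left to right; for each value list the smaller values that follow it:
F → C, B → 2
I → C, G, B, H → 4
C → B → 1
G → B → 1
B → none → 0
X → W, J, Q, H → 4
W → J, Q, H → 3
J → H → 1
Q → H → 1
H → none → 0
Z → none → 0
Sum: 2 + 4 + 1 + 1 + 0 + 4 + 3 + 1 + 1 + 0 + 0 = 17

17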